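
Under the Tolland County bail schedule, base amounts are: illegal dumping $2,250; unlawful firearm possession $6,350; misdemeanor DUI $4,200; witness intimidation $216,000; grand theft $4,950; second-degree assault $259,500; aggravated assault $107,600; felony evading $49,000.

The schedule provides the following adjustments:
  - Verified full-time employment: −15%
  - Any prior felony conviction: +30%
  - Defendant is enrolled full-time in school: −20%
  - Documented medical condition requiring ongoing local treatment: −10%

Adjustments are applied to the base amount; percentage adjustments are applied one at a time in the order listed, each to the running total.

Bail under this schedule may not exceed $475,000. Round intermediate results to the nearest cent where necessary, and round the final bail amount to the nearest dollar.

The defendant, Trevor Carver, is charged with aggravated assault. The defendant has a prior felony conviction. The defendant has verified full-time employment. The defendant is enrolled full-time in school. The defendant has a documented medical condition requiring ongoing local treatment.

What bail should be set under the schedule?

Base amounts from the schedule: aggravated assault $107,600.
Single charge. Combined base = $107,600.
Verified full-time employment (−15%): $107,600 × 0.85 = $91,460.
Any prior felony conviction (+30%): $91,460 × 1.3 = $118,898.
Defendant is enrolled full-time in school (−20%): $118,898 × 0.8 = $95,118.40.
Documented medical condition requiring ongoing local treatment (−10%): $95,118.40 × 0.9 = $85,606.56.
$85,606.56 is within the $475,000 maximum.
Rounded to the nearest dollar: $85,607.

$85,607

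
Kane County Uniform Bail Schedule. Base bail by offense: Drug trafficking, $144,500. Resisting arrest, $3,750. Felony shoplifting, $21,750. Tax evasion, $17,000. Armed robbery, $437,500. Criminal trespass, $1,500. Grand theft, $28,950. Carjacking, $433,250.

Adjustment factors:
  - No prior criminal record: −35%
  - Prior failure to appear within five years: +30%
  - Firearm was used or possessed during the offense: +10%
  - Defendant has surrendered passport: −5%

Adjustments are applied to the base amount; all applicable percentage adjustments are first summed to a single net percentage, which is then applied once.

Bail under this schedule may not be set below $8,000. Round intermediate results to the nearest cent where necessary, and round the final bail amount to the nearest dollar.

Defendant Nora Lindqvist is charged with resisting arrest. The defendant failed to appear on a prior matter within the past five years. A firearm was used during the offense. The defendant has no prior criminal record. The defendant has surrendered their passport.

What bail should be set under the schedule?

Base amounts from the schedule: resisting arrest $3,750.
Single charge. Combined base = $3,750.
Net percentage adjustment: −35% +30% +10% −5% = +0%. $3,750 × 1 = $3,750.
Result $3,750 is below the minimum of $8,000; bail is set at the minimum $8,000.

$8,000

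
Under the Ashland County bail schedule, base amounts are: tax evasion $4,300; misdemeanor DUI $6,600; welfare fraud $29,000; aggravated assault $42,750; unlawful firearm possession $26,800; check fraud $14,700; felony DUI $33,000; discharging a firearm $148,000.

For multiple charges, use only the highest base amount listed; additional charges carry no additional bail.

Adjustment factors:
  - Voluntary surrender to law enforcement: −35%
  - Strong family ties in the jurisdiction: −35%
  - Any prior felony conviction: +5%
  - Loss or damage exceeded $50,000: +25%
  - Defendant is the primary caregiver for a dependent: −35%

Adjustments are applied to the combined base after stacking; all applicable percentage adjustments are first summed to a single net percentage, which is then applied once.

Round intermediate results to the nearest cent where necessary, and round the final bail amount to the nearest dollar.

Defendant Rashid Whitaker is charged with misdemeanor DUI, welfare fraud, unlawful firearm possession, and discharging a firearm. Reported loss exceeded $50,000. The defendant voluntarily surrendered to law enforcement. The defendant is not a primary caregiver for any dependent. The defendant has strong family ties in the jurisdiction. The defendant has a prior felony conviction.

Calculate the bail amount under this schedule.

$88,800

Base amounts from the schedule: misdemeanor DUI $6,600; welfare fraud $29,000; unlawful firearm possession $26,800; discharging a firearm $148,000.
Stacking rule: use the highest base only. Highest is discharging a firearm at $148,000. Combined base = $148,000.
Net percentage adjustment: −35% −35% +5% +25% = −40%. $148,000 × 0.6 = $88,800.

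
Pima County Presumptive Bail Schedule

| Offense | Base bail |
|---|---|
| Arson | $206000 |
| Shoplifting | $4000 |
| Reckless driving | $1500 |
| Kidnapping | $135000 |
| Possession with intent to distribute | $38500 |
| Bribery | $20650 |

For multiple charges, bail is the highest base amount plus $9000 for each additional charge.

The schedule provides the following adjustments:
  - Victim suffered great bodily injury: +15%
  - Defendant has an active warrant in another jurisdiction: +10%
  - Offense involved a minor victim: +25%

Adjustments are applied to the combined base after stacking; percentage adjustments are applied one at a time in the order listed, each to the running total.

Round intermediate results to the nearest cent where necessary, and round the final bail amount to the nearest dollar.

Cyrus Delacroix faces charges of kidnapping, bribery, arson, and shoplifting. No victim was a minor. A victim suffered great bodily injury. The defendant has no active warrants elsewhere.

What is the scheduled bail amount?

Base amounts from the schedule: kidnapping $135000; bribery $20650; arson $206000; shoplifting $4000.
Stacking rule: highest base plus $9000 per additional charge. Highest is arson at $206000; 3 additional charges → +$27000. Combined base = $233000.
Victim suffered great bodily injury (+15%): $233000 × 1.15 = $267950.

$267950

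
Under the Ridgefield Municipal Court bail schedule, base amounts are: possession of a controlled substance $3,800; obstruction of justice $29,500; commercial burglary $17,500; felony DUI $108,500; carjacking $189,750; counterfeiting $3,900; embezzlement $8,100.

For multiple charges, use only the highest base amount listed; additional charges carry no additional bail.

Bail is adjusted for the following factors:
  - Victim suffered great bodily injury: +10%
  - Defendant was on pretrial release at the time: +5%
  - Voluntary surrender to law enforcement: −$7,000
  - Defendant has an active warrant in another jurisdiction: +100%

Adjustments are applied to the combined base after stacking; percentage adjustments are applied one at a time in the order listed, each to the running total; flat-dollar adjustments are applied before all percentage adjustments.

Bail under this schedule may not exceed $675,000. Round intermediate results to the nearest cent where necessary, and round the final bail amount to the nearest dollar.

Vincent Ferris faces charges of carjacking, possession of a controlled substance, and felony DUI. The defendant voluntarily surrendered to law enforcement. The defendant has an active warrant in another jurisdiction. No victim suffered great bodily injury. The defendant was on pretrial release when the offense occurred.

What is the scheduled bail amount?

$383,775

Base amounts from the schedule: carjacking $189,750; possession of a controlled substance $3,800; felony DUI $108,500.
Stacking rule: use the highest base only. Highest is carjacking at $189,750. Combined base = $189,750.
Voluntary surrender to law enforcement (−$7,000 flat): $189,750 − $7,000 = $182,750.
Defendant was on pretrial release at the time (+5%): $182,750 × 1.05 = $191,887.50.
Defendant has an active warrant in another jurisdiction (+100%): $191,887.50 × 2 = $383,775.
$383,775 is within the $675,000 maximum.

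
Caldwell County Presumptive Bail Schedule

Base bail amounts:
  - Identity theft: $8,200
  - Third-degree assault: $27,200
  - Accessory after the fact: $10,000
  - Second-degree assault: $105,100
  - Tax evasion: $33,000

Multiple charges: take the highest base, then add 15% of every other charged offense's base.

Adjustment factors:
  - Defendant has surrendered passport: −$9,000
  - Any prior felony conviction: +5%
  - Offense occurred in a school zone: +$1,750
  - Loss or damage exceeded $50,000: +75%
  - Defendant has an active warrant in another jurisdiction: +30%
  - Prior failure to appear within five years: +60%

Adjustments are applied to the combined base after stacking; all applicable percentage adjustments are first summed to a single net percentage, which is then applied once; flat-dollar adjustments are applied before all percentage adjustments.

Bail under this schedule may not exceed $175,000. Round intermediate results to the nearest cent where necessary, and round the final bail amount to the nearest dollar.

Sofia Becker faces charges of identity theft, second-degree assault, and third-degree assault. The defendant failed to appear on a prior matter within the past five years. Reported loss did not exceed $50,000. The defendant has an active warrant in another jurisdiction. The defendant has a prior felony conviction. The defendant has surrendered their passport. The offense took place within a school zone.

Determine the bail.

Base amounts from the schedule: identity theft $8,200; second-degree assault $105,100; third-degree assault $27,200.
Stacking rule: highest base plus 15% of each additional charge. Highest is second-degree assault at $105,100. Additional: $8,200 × 15% = $1,230; $27,200 × 15% = $4,080. Combined base = $105,100 + $5,310 = $110,410.
Defendant has surrendered passport (−$9,000 flat): $110,410 − $9,000 = $101,410.
Offense occurred in a school zone (+$1,750 flat): $101,410 + $1,750 = $103,160.
Net percentage adjustment: +5% +30% +60% = +95%. $103,160 × 1.95 = $201,162.
Result $201,162 exceeds the maximum of $175,000; bail is capped at $175,000.

$175,000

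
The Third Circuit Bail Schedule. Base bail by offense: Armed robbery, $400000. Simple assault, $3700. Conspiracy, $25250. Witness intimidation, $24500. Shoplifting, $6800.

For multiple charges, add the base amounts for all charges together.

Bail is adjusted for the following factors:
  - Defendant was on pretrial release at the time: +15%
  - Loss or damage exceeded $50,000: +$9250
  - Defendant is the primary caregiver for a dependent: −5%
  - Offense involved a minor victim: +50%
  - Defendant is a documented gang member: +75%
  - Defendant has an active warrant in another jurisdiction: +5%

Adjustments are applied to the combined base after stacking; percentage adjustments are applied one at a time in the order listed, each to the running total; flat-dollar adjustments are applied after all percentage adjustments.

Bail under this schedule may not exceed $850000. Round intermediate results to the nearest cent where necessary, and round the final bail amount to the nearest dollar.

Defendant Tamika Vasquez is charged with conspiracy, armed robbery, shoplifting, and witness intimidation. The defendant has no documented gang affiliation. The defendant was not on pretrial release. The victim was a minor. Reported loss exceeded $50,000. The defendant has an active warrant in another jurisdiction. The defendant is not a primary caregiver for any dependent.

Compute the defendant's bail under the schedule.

$728316

Base amounts from the schedule: conspiracy $25250; armed robbery $400000; shoplifting $6800; witness intimidation $24500.
Stacking rule: sum of all bases. $25250 + $400000 + $6800 + $24500 = $456550.
Offense involved a minor victim (+50%): $456550 × 1.5 = $684825.
Defendant has an active warrant in another jurisdiction (+5%): $684825 × 1.05 = $719066.25.
Loss or damage exceeded $50,000 (+$9250 flat): $719066.25 + $9250 = $728316.25.
$728316.25 is within the $850000 maximum.
Rounded to the nearest dollar: $728316.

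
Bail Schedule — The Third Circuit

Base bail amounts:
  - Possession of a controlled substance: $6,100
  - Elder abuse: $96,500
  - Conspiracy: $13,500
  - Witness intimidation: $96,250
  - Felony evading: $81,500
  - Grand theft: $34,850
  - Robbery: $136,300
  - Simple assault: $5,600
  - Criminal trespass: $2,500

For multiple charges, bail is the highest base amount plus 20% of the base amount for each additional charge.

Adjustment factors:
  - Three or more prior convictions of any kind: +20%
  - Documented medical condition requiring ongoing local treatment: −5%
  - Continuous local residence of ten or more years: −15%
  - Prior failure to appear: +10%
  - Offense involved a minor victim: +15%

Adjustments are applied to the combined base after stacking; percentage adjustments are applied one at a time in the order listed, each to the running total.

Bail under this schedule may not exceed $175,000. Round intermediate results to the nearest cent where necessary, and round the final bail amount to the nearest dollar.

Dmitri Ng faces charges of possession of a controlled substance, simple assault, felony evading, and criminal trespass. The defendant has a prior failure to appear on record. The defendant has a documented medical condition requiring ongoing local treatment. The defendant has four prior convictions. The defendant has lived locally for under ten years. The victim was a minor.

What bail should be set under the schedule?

Base amounts from the schedule: possession of a controlled substance $6,100; simple assault $5,600; felony evading $81,500; criminal trespass $2,500.
Stacking rule: highest base plus 20% of each additional charge. Highest is felony evading at $81,500. Additional: $6,100 × 20% = $1,220; $5,600 × 20% = $1,120; $2,500 × 20% = $500. Combined base = $81,500 + $2,840 = $84,340.
Three or more prior convictions of any kind (+20%): $84,340 × 1.2 = $101,208.
Documented medical condition requiring ongoing local treatment (−5%): $101,208 × 0.95 = $96,147.60.
Prior failure to appear (+10%): $96,147.60 × 1.1 = $105,762.36.
Offense involved a minor victim (+15%): $105,762.36 × 1.15 = $121,626.71.
$121,626.71 is within the $175,000 maximum.
Rounded to the nearest dollar: $121,627.

$121,627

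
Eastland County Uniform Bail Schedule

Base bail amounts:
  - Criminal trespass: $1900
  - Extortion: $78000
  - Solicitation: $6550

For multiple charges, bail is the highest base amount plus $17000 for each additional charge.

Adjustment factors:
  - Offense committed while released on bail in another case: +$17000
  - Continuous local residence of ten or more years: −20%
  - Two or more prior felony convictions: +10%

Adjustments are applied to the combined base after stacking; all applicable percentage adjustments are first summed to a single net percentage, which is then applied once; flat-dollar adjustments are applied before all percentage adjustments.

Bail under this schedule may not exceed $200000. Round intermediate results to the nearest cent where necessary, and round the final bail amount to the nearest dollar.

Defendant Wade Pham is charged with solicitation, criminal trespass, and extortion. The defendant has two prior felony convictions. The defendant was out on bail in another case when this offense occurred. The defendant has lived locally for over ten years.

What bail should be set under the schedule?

$116100

Base amounts from the schedule: solicitation $6550; criminal trespass $1900; extortion $78000.
Stacking rule: highest base plus $17000 per additional charge. Highest is extortion at $78000; 2 additional charges → +$34000. Combined base = $112000.
Offense committed while released on bail in another case (+$17000 flat): $112000 + $17000 = $129000.
Net percentage adjustment: −20% +10% = −10%. $129000 × 0.9 = $116100.
$116100 is within the $200000 maximum.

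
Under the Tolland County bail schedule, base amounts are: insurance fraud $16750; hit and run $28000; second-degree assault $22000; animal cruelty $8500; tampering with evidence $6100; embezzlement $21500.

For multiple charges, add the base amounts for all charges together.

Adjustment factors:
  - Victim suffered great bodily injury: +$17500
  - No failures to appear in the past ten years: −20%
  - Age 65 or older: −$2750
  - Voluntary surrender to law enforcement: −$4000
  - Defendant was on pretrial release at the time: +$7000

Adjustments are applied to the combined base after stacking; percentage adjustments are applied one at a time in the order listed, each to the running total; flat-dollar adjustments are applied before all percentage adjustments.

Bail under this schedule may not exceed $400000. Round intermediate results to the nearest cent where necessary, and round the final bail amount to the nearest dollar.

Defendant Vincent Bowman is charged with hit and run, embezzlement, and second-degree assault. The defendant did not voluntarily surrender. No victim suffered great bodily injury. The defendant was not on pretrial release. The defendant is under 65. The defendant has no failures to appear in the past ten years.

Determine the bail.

$57200

Base amounts from the schedule: hit and run $28000; embezzlement $21500; second-degree assault $22000.
Stacking rule: sum of all bases. $28000 + $21500 + $22000 = $71500.
No failures to appear in the past ten years (−20%): $71500 × 0.8 = $57200.
$57200 is within the $400000 maximum.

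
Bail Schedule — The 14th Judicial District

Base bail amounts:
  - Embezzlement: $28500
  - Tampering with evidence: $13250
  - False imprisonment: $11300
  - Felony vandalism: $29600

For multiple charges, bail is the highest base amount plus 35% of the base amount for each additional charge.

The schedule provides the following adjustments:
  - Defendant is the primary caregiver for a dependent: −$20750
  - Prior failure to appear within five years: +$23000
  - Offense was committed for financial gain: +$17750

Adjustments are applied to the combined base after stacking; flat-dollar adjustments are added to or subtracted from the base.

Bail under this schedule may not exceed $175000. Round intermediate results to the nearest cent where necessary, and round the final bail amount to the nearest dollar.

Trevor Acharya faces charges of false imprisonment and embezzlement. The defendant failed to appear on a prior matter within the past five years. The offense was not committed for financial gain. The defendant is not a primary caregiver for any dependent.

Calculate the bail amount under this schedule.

$55455

Base amounts from the schedule: false imprisonment $11300; embezzlement $28500.
Stacking rule: highest base plus 35% of each additional charge. Highest is embezzlement at $28500. Additional: $11300 × 35% = $3955. Combined base = $28500 + $3955 = $32455.
Prior failure to appear within five years (+$23000 flat): $32455 + $23000 = $55455.
$55455 is within the $175000 maximum.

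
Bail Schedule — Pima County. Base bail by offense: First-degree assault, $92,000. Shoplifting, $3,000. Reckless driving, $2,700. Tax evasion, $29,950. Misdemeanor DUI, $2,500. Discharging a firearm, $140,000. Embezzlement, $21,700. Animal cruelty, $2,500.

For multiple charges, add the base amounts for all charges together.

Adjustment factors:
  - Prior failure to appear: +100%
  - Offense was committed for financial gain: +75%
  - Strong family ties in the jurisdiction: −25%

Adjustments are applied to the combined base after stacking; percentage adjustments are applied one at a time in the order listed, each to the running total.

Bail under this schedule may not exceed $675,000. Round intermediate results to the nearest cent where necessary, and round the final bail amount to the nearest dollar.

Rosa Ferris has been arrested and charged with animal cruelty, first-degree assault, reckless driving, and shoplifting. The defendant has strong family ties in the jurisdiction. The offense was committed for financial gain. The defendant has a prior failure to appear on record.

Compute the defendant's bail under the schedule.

Base amounts from the schedule: animal cruelty $2,500; first-degree assault $92,000; reckless driving $2,700; shoplifting $3,000.
Stacking rule: sum of all bases. $2,500 + $92,000 + $2,700 + $3,000 = $100,200.
Prior failure to appear (+100%): $100,200 × 2 = $200,400.
Offense was committed for financial gain (+75%): $200,400 × 1.75 = $350,700.
Strong family ties in the jurisdiction (−25%): $350,700 × 0.75 = $263,025.
$263,025 is within the $675,000 maximum.

$263,025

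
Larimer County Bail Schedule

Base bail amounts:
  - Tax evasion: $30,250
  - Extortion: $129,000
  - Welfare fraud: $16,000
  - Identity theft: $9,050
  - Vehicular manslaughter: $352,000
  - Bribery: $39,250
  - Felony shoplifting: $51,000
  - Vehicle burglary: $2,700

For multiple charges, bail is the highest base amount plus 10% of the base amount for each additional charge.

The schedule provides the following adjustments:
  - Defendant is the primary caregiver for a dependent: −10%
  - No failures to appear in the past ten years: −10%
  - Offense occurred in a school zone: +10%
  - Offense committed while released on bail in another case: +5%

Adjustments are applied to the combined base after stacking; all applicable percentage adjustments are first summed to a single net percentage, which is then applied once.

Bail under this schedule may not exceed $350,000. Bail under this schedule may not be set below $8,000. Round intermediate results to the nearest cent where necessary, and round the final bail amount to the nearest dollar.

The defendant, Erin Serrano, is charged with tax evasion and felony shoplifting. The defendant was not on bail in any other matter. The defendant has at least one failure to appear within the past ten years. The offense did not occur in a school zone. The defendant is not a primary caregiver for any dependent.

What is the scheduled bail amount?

$54,025

Base amounts from the schedule: tax evasion $30,250; felony shoplifting $51,000.
Stacking rule: highest base plus 10% of each additional charge. Highest is felony shoplifting at $51,000. Additional: $30,250 × 10% = $3,025. Combined base = $51,000 + $3,025 = $54,025.
No adjustment factors apply to this defendant.
$54,025 is within the $350,000 maximum.
$54,025 is at or above the $8,000 minimum.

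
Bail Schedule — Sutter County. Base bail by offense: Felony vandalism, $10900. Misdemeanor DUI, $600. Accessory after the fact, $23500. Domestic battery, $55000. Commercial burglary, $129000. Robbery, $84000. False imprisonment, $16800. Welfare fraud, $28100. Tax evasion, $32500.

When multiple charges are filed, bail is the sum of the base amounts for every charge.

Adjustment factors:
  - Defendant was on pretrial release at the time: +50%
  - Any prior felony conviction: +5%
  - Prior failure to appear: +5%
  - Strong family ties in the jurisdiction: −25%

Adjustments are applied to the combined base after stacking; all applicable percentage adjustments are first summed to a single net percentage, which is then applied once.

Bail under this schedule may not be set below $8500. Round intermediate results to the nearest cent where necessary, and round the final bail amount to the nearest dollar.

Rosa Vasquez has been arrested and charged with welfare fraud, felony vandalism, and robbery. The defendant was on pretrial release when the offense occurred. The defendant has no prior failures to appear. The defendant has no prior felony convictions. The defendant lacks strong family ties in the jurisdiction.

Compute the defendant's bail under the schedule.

$184500

Base amounts from the schedule: welfare fraud $28100; felony vandalism $10900; robbery $84000.
Stacking rule: sum of all bases. $28100 + $10900 + $84000 = $123000.
Defendant was on pretrial release at the time (+50%): $123000 × 1.5 = $184500.
$184500 is at or above the $8500 minimum.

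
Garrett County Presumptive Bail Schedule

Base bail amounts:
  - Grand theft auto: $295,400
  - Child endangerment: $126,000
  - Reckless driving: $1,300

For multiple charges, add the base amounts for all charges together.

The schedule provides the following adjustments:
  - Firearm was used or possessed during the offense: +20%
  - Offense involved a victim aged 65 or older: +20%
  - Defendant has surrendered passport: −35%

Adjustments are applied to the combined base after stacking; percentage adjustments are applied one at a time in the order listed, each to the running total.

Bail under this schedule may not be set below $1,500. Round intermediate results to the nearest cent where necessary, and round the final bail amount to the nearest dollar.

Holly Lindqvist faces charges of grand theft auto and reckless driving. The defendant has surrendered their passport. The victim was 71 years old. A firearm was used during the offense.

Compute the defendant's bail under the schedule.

$277,711

Base amounts from the schedule: grand theft auto $295,400; reckless driving $1,300.
Stacking rule: sum of all bases. $295,400 + $1,300 = $296,700.
Firearm was used or possessed during the offense (+20%): $296,700 × 1.2 = $356,040.
Offense involved a victim aged 65 or older (+20%): $356,040 × 1.2 = $427,248.
Defendant has surrendered passport (−35%): $427,248 × 0.65 = $277,711.20.
$277,711.20 is at or above the $1,500 minimum.
Rounded to the nearest dollar: $277,711.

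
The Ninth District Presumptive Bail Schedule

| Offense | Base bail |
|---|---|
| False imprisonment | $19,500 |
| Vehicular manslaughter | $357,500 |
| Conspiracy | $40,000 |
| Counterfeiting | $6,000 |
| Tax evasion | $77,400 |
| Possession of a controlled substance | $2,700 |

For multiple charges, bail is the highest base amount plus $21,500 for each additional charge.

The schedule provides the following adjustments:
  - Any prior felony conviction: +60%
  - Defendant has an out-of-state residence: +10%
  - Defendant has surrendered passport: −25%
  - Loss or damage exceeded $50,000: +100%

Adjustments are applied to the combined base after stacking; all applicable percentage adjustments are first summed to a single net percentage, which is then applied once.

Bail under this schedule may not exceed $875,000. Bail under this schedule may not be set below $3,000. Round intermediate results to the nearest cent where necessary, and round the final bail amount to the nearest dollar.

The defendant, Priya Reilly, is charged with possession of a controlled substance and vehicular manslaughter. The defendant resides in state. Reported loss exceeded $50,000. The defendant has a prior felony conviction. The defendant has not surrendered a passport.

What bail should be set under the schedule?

Base amounts from the schedule: possession of a controlled substance $2,700; vehicular manslaughter $357,500.
Stacking rule: highest base plus $21,500 per additional charge. Highest is vehicular manslaughter at $357,500; 1 additional charge → +$21,500. Combined base = $379,000.
Net percentage adjustment: +60% +100% = +160%. $379,000 × 2.6 = $985,400.
Result $985,400 exceeds the maximum of $875,000; bail is capped at $875,000.
$875,000 is at or above the $3,000 minimum.

$875,000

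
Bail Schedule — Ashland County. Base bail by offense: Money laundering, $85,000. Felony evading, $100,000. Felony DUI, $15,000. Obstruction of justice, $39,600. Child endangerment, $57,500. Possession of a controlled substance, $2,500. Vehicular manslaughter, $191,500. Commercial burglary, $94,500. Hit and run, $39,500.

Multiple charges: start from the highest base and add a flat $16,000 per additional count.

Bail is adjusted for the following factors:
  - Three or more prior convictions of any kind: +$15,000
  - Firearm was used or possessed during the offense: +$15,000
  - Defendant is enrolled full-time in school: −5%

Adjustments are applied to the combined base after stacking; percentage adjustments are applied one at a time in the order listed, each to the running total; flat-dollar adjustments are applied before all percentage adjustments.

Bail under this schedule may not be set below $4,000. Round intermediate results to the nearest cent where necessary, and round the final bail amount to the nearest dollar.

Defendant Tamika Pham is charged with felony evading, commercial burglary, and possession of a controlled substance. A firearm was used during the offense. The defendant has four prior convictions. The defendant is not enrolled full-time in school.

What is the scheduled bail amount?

Base amounts from the schedule: felony evading $100,000; commercial burglary $94,500; possession of a controlled substance $2,500.
Stacking rule: highest base plus $16,000 per additional charge. Highest is felony evading at $100,000; 2 additional charges → +$32,000. Combined base = $132,000.
Three or more prior convictions of any kind (+$15,000 flat): $132,000 + $15,000 = $147,000.
Firearm was used or possessed during the offense (+$15,000 flat): $147,000 + $15,000 = $162,000.
$162,000 is at or above the $4,000 minimum.

$162,000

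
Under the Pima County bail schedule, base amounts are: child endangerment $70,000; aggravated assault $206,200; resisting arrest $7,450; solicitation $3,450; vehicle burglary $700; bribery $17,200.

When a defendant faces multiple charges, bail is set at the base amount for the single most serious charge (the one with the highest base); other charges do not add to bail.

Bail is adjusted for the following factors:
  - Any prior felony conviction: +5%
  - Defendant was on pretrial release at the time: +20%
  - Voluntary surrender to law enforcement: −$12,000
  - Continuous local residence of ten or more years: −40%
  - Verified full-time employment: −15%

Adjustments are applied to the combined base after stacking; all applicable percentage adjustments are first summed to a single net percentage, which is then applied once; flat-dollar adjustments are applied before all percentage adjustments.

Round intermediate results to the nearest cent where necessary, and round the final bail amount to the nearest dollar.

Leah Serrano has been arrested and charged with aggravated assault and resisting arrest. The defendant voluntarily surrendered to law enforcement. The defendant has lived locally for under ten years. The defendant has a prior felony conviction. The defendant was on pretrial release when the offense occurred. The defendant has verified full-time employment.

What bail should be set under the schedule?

$213,620

Base amounts from the schedule: aggravated assault $206,200; resisting arrest $7,450.
Stacking rule: use the highest base only. Highest is aggravated assault at $206,200. Combined base = $206,200.
Voluntary surrender to law enforcement (−$12,000 flat): $206,200 − $12,000 = $194,200.
Net percentage adjustment: +5% +20% −15% = +10%. $194,200 × 1.1 = $213,620.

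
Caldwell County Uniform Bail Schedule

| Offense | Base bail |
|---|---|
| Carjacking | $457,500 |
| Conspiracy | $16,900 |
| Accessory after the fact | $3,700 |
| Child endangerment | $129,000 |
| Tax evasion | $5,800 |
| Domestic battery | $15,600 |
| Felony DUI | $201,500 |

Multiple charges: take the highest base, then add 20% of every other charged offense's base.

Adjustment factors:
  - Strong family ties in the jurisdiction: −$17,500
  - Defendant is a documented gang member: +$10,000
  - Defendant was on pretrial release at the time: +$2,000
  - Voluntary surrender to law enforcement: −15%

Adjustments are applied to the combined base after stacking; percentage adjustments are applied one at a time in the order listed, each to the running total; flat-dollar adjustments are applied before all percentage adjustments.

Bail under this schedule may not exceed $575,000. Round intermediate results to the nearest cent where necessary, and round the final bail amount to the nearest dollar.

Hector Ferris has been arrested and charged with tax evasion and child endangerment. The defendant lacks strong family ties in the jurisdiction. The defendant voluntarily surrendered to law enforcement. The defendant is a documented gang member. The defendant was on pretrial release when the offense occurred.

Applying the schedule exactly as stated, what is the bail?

Base amounts from the schedule: tax evasion $5,800; child endangerment $129,000.
Stacking rule: highest base plus 20% of each additional charge. Highest is child endangerment at $129,000. Additional: $5,800 × 20% = $1,160. Combined base = $129,000 + $1,160 = $130,160.
Defendant is a documented gang member (+$10,000 flat): $130,160 + $10,000 = $140,160.
Defendant was on pretrial release at the time (+$2,000 flat): $140,160 + $2,000 = $142,160.
Voluntary surrender to law enforcement (−15%): $142,160 × 0.85 = $120,836.
$120,836 is within the $575,000 maximum.

$120,836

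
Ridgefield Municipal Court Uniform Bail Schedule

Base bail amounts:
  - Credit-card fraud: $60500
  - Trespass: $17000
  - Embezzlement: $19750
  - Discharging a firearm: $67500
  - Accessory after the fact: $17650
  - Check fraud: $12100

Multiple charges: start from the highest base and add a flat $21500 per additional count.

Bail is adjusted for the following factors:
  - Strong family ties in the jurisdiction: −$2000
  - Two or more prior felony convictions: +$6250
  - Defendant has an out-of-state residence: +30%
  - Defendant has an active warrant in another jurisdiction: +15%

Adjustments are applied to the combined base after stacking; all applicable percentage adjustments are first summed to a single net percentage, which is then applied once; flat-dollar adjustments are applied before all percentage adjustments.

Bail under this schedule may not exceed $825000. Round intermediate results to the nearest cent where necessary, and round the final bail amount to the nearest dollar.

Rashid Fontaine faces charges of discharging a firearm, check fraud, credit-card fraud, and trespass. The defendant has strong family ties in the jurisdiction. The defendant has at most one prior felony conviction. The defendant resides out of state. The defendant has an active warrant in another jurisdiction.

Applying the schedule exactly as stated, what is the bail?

$188500

Base amounts from the schedule: discharging a firearm $67500; check fraud $12100; credit-card fraud $60500; trespass $17000.
Stacking rule: highest base plus $21500 per additional charge. Highest is discharging a firearm at $67500; 3 additional charges → +$64500. Combined base = $132000.
Strong family ties in the jurisdiction (−$2000 flat): $132000 − $2000 = $130000.
Net percentage adjustment: +30% +15% = +45%. $130000 × 1.45 = $188500.
$188500 is within the $825000 maximum.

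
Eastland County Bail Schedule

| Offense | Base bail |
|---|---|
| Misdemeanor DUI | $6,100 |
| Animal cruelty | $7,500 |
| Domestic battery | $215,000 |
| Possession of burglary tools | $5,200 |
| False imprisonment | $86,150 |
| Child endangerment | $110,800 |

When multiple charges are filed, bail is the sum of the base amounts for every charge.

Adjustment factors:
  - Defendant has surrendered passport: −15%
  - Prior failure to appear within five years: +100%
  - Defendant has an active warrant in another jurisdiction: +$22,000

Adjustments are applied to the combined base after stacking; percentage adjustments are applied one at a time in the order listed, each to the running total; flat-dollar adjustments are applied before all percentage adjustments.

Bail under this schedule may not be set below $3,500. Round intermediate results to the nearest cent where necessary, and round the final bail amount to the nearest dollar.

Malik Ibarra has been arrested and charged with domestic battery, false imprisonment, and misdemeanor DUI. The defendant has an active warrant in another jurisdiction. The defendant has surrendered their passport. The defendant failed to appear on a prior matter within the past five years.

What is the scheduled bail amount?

$559,725

Base amounts from the schedule: domestic battery $215,000; false imprisonment $86,150; misdemeanor DUI $6,100.
Stacking rule: sum of all bases. $215,000 + $86,150 + $6,100 = $307,250.
Defendant has an active warrant in another jurisdiction (+$22,000 flat): $307,250 + $22,000 = $329,250.
Defendant has surrendered passport (−15%): $329,250 × 0.85 = $279,862.50.
Prior failure to appear within five years (+100%): $279,862.50 × 2 = $559,725.
$559,725 is at or above the $3,500 minimum.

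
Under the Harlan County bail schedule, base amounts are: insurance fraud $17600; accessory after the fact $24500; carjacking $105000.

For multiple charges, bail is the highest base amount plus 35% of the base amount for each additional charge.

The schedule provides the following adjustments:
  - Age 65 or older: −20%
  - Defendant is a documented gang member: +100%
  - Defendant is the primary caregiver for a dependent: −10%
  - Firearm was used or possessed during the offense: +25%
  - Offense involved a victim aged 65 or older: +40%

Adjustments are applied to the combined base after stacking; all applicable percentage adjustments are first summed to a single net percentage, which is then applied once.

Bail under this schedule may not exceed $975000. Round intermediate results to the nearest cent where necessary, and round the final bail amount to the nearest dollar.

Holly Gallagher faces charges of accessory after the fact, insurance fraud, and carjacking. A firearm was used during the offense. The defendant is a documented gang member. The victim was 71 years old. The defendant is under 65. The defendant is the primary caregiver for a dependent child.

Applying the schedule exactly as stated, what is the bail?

$305324

Base amounts from the schedule: accessory after the fact $24500; insurance fraud $17600; carjacking $105000.
Stacking rule: highest base plus 35% of each additional charge. Highest is carjacking at $105000. Additional: $24500 × 35% = $8575; $17600 × 35% = $6160. Combined base = $105000 + $14735 = $119735.
Net percentage adjustment: +100% −10% +25% +40% = +155%. $119735 × 2.55 = $305324.25.
$305324.25 is within the $975000 maximum.
Rounded to the nearest dollar: $305324.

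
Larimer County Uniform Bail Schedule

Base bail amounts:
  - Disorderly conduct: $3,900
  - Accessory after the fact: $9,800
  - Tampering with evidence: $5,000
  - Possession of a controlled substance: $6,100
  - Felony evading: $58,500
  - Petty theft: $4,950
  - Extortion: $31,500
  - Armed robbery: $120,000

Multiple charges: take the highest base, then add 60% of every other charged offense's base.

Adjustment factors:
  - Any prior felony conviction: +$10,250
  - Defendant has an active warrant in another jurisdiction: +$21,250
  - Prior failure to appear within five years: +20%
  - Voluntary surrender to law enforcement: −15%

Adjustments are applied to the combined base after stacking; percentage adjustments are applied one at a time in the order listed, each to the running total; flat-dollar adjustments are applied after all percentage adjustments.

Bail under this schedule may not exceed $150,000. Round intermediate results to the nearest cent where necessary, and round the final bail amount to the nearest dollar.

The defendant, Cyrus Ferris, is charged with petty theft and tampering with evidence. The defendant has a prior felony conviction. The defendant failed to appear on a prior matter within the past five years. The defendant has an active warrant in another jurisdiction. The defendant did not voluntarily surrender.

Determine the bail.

$41,064

Base amounts from the schedule: petty theft $4,950; tampering with evidence $5,000.
Stacking rule: highest base plus 60% of each additional charge. Highest is tampering with evidence at $5,000. Additional: $4,950 × 60% = $2,970. Combined base = $5,000 + $2,970 = $7,970.
Prior failure to appear within five years (+20%): $7,970 × 1.2 = $9,564.
Any prior felony conviction (+$10,250 flat): $9,564 + $10,250 = $19,814.
Defendant has an active warrant in another jurisdiction (+$21,250 flat): $19,814 + $21,250 = $41,064.
$41,064 is within the $150,000 maximum.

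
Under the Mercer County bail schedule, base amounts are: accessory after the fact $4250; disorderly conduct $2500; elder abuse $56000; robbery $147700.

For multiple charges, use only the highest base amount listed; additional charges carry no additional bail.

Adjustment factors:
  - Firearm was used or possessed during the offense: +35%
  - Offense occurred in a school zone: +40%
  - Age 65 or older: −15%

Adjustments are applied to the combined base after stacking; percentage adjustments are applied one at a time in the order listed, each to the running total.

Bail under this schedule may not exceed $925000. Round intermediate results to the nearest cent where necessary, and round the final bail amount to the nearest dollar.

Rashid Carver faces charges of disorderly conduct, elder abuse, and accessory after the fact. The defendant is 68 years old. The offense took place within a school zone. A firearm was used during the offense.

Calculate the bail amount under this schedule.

Base amounts from the schedule: disorderly conduct $2500; elder abuse $56000; accessory after the fact $4250.
Stacking rule: use the highest base only. Highest is elder abuse at $56000. Combined base = $56000.
Firearm was used or possessed during the offense (+35%): $56000 × 1.35 = $75600.
Offense occurred in a school zone (+40%): $75600 × 1.4 = $105840.
Age 65 or older (−15%): $105840 × 0.85 = $89964.
$89964 is within the $925000 maximum.

$89964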